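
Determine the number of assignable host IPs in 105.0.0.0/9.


Host bits = 32 - 9 = 23
Total addresses = 2^23 = 8388608
Usable = total - 2 (network and broadcast)
Usable hosts: 8388606


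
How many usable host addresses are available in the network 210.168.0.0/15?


Host bits = 32 - 15 = 17
Total addresses = 2^17 = 131072
Usable = total - 2 (network and broadcast)
Usable hosts: 131070


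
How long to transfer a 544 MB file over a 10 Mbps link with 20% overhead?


Effective throughput = 10 * (1 - 20/100) = 8 Mbps
File size in Mb = 544 * 8 = 4352 Mb
Time = 4352 / 8
Time = 544 seconds


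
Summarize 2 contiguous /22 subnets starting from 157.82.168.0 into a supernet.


Original prefix: /22
Number of subnets: 2 = 2^1
New prefix = 22 - 1 = 21
Supernet: 157.82.168.0/21


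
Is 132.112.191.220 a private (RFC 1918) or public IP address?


RFC 1918 private ranges:
  10.0.0.0/8 (10.0.0.0 - 10.255.255.255)
  172.16.0.0/12 (172.16.0.0 - 172.31.255.255)
  192.168.0.0/16 (192.168.0.0 - 192.168.255.255)
Public (not in any RFC 1918 range)


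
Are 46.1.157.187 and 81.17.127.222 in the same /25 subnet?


Mask: 255.255.255.128
46.1.157.187 AND mask = 46.1.157.128
81.17.127.222 AND mask = 81.17.127.128
No, different subnets (46.1.157.128 vs 81.17.127.128)


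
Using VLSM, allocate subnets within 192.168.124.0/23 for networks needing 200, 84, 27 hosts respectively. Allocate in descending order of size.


200 hosts -> /24 (254 usable): 192.168.124.0/24
84 hosts -> /25 (126 usable): 192.168.125.0/25
27 hosts -> /27 (30 usable): 192.168.125.128/27
Allocation: 192.168.124.0/24 (200 hosts, 254 usable); 192.168.125.0/25 (84 hosts, 126 usable); 192.168.125.128/27 (27 hosts, 30 usable)


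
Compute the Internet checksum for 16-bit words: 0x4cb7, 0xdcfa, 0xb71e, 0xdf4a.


Sum all words (with carry folding):
+ 0x4cb7 = 0x4cb7
+ 0xdcfa = 0x29b2
+ 0xb71e = 0xe0d0
+ 0xdf4a = 0xc01b
One's complement: ~0xc01b
Checksum = 0x3fe4


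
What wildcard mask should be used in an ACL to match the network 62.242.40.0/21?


Subnet mask: 255.255.248.0
Wildcard = 255.255.255.255 - subnet mask
255 - 255 = 0
255 - 255 = 0
255 - 248 = 7
255 - 0 = 255
Wildcard: 0.0.7.255


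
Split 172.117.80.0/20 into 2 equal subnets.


New prefix = 20 + 1 = 21
Each subnet has 2048 addresses
  172.117.80.0/21
  172.117.88.0/21
Subnets: 172.117.80.0/21, 172.117.88.0/21


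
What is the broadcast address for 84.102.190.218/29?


Network: 84.102.190.216/29
Host bits = 3
Set all host bits to 1:
Broadcast: 84.102.190.223


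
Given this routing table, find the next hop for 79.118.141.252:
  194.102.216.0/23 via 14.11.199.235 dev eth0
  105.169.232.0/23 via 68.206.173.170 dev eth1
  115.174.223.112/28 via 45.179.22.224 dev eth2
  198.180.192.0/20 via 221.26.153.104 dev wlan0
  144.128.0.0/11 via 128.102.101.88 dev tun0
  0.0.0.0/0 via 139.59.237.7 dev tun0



Longest prefix match for 79.118.141.252:
  /23 194.102.216.0: no
  /23 105.169.232.0: no
  /28 115.174.223.112: no
  /20 198.180.192.0: no
  /11 144.128.0.0: no
  /0 0.0.0.0: MATCH
Selected: next-hop 139.59.237.7 via tun0 (matched /0)


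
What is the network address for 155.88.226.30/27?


IP:   10011011.01011000.11100010.00011110
Mask: 11111111.11111111.11111111.11100000
AND operation:
Net:  10011011.01011000.11100010.00000000
Network: 155.88.226.0/27


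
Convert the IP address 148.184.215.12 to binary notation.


148 = 10010100
184 = 10111000
215 = 11010111
12 = 00001100
Binary: 10010100.10111000.11010111.00001100


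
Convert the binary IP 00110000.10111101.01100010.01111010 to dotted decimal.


00110000 = 48
10111101 = 189
01100010 = 98
01111010 = 122
IP: 48.189.98.122


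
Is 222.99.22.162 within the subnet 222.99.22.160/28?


Subnet network: 222.99.22.160
Test IP AND mask: 222.99.22.160
Yes, 222.99.22.162 is in 222.99.22.160/28


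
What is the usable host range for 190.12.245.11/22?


Network: 190.12.244.0
Broadcast: 190.12.247.255
First usable = network + 1
Last usable = broadcast - 1
Range: 190.12.244.1 to 190.12.247.254


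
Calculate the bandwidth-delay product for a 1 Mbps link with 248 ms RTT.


BDP = bandwidth * RTT
= 1 Mbps * 248 ms
= 1 * 1e6 * 248 / 1000 bits
= 248000 bits
= 31000 bytes
= 30.2734 KB
BDP = 248000 bits (31000 bytes)


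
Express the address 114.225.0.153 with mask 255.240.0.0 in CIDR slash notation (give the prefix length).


Binary: 11111111.11110000.00000000.00000000
Count leading 1s
Prefix: /12


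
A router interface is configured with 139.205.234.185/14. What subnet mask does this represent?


/14 means 14 network bits, 18 host bits
Binary: 11111111111111000000000000000000
Mask: 255.252.0.0


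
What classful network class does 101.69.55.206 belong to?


First octet: 101
Binary: 01100101
0xxxxxxx -> Class A (1-126)
Class A, default mask 255.0.0.0 (/8)


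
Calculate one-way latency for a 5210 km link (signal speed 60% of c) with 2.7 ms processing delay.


Speed = 0.6 * 3e5 km/s = 180000 km/s
Propagation delay = 5210 / 180000 = 0.0289 s = 28.9444 ms
Processing delay = 2.7 ms
Total one-way latency = 31.6444 ms


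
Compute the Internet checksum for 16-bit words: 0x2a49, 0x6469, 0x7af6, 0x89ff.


Sum all words (with carry folding):
+ 0x2a49 = 0x2a49
+ 0x6469 = 0x8eb2
+ 0x7af6 = 0x09a9
+ 0x89ff = 0x93a8
One's complement: ~0x93a8
Checksum = 0x6c57


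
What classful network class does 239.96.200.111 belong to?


First octet: 239
Binary: 11101111
1110xxxx -> Class D (224-239)
Class D (multicast), default mask N/A


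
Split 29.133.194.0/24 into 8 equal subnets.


New prefix = 24 + 3 = 27
Each subnet has 32 addresses
  29.133.194.0/27
  29.133.194.32/27
  29.133.194.64/27
  29.133.194.96/27
  29.133.194.128/27
  29.133.194.160/27
  29.133.194.192/27
  29.133.194.224/27
Subnets: 29.133.194.0/27, 29.133.194.32/27, 29.133.194.64/27, 29.133.194.96/27, 29.133.194.128/27, 29.133.194.160/27, 29.133.194.192/27, 29.133.194.224/27


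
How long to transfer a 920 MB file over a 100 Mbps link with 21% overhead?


Effective throughput = 100 * (1 - 21/100) = 79 Mbps
File size in Mb = 920 * 8 = 7360 Mb
Time = 7360 / 79
Time = 93.1646 seconds


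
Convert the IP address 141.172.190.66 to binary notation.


141 = 10001101
172 = 10101100
190 = 10111110
66 = 01000010
Binary: 10001101.10101100.10111110.01000010


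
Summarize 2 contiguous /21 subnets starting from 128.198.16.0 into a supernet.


Original prefix: /21
Number of subnets: 2 = 2^1
New prefix = 21 - 1 = 20
Supernet: 128.198.16.0/20


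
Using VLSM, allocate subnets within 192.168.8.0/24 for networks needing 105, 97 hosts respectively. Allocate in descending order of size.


105 hosts -> /25 (126 usable): 192.168.8.0/25
97 hosts -> /25 (126 usable): 192.168.8.128/25
Allocation: 192.168.8.0/25 (105 hosts, 126 usable); 192.168.8.128/25 (97 hosts, 126 usable)


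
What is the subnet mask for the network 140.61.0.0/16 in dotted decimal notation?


/16 means 16 network bits, 16 host bits
Binary: 11111111111111110000000000000000
Mask: 255.255.0.0


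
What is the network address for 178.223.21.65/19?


IP:   10110010.11011111.00010101.01000001
Mask: 11111111.11111111.11100000.00000000
AND operation:
Net:  10110010.11011111.00000000.00000000
Network: 178.223.0.0/19


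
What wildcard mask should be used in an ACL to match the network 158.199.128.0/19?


Subnet mask: 255.255.224.0
Wildcard = 255.255.255.255 - subnet mask
255 - 255 = 0
255 - 255 = 0
255 - 224 = 31
255 - 0 = 255
Wildcard: 0.0.31.255


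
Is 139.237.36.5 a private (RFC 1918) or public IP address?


RFC 1918 private ranges:
  10.0.0.0/8 (10.0.0.0 - 10.255.255.255)
  172.16.0.0/12 (172.16.0.0 - 172.31.255.255)
  192.168.0.0/16 (192.168.0.0 - 192.168.255.255)
Public (not in any RFC 1918 range)


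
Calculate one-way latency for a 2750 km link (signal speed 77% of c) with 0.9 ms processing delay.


Speed = 0.77 * 3e5 km/s = 231000 km/s
Propagation delay = 2750 / 231000 = 0.0119 s = 11.9048 ms
Processing delay = 0.9 ms
Total one-way latency = 12.8048 ms


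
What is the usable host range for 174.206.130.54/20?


Network: 174.206.128.0
Broadcast: 174.206.143.255
First usable = network + 1
Last usable = broadcast - 1
Range: 174.206.128.1 to 174.206.143.254


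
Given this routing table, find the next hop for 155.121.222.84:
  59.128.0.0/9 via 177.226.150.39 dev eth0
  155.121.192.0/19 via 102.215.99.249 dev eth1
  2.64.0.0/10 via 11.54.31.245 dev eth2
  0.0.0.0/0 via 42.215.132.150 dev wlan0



Longest prefix match for 155.121.222.84:
  /9 59.128.0.0: no
  /19 155.121.192.0: MATCH
  /10 2.64.0.0: no
  /0 0.0.0.0: MATCH
Selected: next-hop 102.215.99.249 via eth1 (matched /19)


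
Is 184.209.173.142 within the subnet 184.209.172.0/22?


Subnet network: 184.209.172.0
Test IP AND mask: 184.209.172.0
Yes, 184.209.173.142 is in 184.209.172.0/22


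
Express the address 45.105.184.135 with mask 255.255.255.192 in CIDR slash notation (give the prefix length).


Binary: 11111111.11111111.11111111.11000000
Count leading 1s
Prefix: /26


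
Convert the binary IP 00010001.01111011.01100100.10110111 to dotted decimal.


00010001 = 17
01111011 = 123
01100100 = 100
10110111 = 183
IP: 17.123.100.183


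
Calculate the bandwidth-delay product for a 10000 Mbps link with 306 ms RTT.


BDP = bandwidth * RTT
= 10000 Mbps * 306 ms
= 10000 * 1e6 * 306 / 1000 bits
= 3060000000 bits
= 382500000 bytes
= 373535.1562 KB
BDP = 3060000000 bits (382500000 bytes)


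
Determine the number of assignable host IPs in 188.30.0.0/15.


Host bits = 32 - 15 = 17
Total addresses = 2^17 = 131072
Usable = total - 2 (network and broadcast)
Usable hosts: 131070


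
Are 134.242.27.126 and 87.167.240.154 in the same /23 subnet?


Mask: 255.255.254.0
134.242.27.126 AND mask = 134.242.26.0
87.167.240.154 AND mask = 87.167.240.0
No, different subnets (134.242.26.0 vs 87.167.240.0)


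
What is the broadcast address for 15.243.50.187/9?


Network: 15.128.0.0/9
Host bits = 23
Set all host bits to 1:
Broadcast: 15.255.255.255


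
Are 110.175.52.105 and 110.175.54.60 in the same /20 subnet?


Mask: 255.255.240.0
110.175.52.105 AND mask = 110.175.48.0
110.175.54.60 AND mask = 110.175.48.0
Yes, same subnet (110.175.48.0)


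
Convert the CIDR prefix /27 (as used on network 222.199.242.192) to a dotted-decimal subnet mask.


/27 means 27 network bits, 5 host bits
Binary: 11111111111111111111111111100000
Mask: 255.255.255.224


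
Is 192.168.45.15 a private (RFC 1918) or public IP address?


RFC 1918 private ranges:
  10.0.0.0/8 (10.0.0.0 - 10.255.255.255)
  172.16.0.0/12 (172.16.0.0 - 172.31.255.255)
  192.168.0.0/16 (192.168.0.0 - 192.168.255.255)
Private (in 192.168.0.0/16)


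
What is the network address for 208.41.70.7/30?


IP:   11010000.00101001.01000110.00000111
Mask: 11111111.11111111.11111111.11111100
AND operation:
Net:  11010000.00101001.01000110.00000100
Network: 208.41.70.4/30


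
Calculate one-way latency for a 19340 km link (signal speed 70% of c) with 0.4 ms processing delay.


Speed = 0.7 * 3e5 km/s = 210000 km/s
Propagation delay = 19340 / 210000 = 0.0921 s = 92.0952 ms
Processing delay = 0.4 ms
Total one-way latency = 92.4952 ms


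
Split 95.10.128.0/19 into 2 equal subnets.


New prefix = 19 + 1 = 20
Each subnet has 4096 addresses
  95.10.128.0/20
  95.10.144.0/20
Subnets: 95.10.128.0/20, 95.10.144.0/20


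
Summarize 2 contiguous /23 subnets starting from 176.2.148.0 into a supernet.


Original prefix: /23
Number of subnets: 2 = 2^1
New prefix = 23 - 1 = 22
Supernet: 176.2.148.0/22


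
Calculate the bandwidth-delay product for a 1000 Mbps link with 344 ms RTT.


BDP = bandwidth * RTT
= 1000 Mbps * 344 ms
= 1000 * 1e6 * 344 / 1000 bits
= 344000000 bits
= 43000000 bytes
= 41992.1875 KB
BDP = 344000000 bits (43000000 bytes)


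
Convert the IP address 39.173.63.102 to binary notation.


39 = 00100111
173 = 10101101
63 = 00111111
102 = 01100110
Binary: 00100111.10101101.00111111.01100110


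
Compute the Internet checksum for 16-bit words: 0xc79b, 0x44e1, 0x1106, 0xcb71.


Sum all words (with carry folding):
+ 0xc79b = 0xc79b
+ 0x44e1 = 0x0c7d
+ 0x1106 = 0x1d83
+ 0xcb71 = 0xe8f4
One's complement: ~0xe8f4
Checksum = 0x170b


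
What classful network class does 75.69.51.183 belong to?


First octet: 75
Binary: 01001011
0xxxxxxx -> Class A (1-126)
Class A, default mask 255.0.0.0 (/8)


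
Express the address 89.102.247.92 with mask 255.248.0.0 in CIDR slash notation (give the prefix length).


Binary: 11111111.11111000.00000000.00000000
Count leading 1s
Prefix: /13


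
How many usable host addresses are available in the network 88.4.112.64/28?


Host bits = 32 - 28 = 4
Total addresses = 2^4 = 16
Usable = total - 2 (network and broadcast)
Usable hosts: 14


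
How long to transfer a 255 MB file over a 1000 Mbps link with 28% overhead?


Effective throughput = 1000 * (1 - 28/100) = 720 Mbps
File size in Mb = 255 * 8 = 2040 Mb
Time = 2040 / 720
Time = 2.8333 seconds


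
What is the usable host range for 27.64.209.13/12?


Network: 27.64.0.0
Broadcast: 27.79.255.255
First usable = network + 1
Last usable = broadcast - 1
Range: 27.64.0.1 to 27.79.255.254


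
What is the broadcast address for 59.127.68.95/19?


Network: 59.127.64.0/19
Host bits = 13
Set all host bits to 1:
Broadcast: 59.127.95.255


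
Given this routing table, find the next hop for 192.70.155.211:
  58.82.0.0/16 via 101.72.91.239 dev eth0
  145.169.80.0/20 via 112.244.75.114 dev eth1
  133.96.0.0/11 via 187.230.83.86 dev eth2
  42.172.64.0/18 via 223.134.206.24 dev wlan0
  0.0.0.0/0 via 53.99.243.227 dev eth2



Longest prefix match for 192.70.155.211:
  /16 58.82.0.0: no
  /20 145.169.80.0: no
  /11 133.96.0.0: no
  /18 42.172.64.0: no
  /0 0.0.0.0: MATCH
Selected: next-hop 53.99.243.227 via eth2 (matched /0)


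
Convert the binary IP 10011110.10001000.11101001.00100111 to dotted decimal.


10011110 = 158
10001000 = 136
11101001 = 233
00100111 = 39
IP: 158.136.233.39


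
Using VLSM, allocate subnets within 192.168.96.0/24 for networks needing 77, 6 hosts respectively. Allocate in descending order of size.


77 hosts -> /25 (126 usable): 192.168.96.0/25
6 hosts -> /29 (6 usable): 192.168.96.128/29
Allocation: 192.168.96.0/25 (77 hosts, 126 usable); 192.168.96.128/29 (6 hosts, 6 usable)


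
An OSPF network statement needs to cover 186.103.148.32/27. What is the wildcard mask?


Subnet mask: 255.255.255.224
Wildcard = 255.255.255.255 - subnet mask
255 - 255 = 0
255 - 255 = 0
255 - 255 = 0
255 - 224 = 31
Wildcard: 0.0.0.31


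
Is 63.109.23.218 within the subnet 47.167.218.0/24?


Subnet network: 47.167.218.0
Test IP AND mask: 63.109.23.0
No, 63.109.23.218 is not in 47.167.218.0/24


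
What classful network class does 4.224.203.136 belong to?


First octet: 4
Binary: 00000100
0xxxxxxx -> Class A (1-126)
Class A, default mask 255.0.0.0 (/8)


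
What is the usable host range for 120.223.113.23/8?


Network: 120.0.0.0
Broadcast: 120.255.255.255
First usable = network + 1
Last usable = broadcast - 1
Range: 120.0.0.1 to 120.255.255.254


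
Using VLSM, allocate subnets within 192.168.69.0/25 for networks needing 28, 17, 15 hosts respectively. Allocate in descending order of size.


28 hosts -> /27 (30 usable): 192.168.69.0/27
17 hosts -> /27 (30 usable): 192.168.69.32/27
15 hosts -> /27 (30 usable): 192.168.69.64/27
Allocation: 192.168.69.0/27 (28 hosts, 30 usable); 192.168.69.32/27 (17 hosts, 30 usable); 192.168.69.64/27 (15 hosts, 30 usable)


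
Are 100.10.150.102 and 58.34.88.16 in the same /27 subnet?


Mask: 255.255.255.224
100.10.150.102 AND mask = 100.10.150.96
58.34.88.16 AND mask = 58.34.88.0
No, different subnets (100.10.150.96 vs 58.34.88.0)


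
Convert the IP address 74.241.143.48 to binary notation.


74 = 01001010
241 = 11110001
143 = 10001111
48 = 00110000
Binary: 01001010.11110001.10001111.00110000


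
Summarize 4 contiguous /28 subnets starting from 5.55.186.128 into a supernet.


Original prefix: /28
Number of subnets: 4 = 2^2
New prefix = 28 - 2 = 26
Supernet: 5.55.186.128/26


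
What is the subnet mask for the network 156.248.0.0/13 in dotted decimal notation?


/13 means 13 network bits, 19 host bits
Binary: 11111111111110000000000000000000
Mask: 255.248.0.0


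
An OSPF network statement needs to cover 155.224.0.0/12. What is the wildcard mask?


Subnet mask: 255.240.0.0
Wildcard = 255.255.255.255 - subnet mask
255 - 255 = 0
255 - 240 = 15
255 - 0 = 255
255 - 0 = 255
Wildcard: 0.15.255.255


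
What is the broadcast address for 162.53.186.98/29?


Network: 162.53.186.96/29
Host bits = 3
Set all host bits to 1:
Broadcast: 162.53.186.103


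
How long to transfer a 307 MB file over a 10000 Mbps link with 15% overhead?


Effective throughput = 10000 * (1 - 15/100) = 8500 Mbps
File size in Mb = 307 * 8 = 2456 Mb
Time = 2456 / 8500
Time = 0.2889 seconds


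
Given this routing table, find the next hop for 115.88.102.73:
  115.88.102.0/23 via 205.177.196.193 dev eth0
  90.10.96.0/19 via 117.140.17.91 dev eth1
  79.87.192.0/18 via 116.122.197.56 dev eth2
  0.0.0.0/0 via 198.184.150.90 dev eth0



Longest prefix match for 115.88.102.73:
  /23 115.88.102.0: MATCH
  /19 90.10.96.0: no
  /18 79.87.192.0: no
  /0 0.0.0.0: MATCH
Selected: next-hop 205.177.196.193 via eth0 (matched /23)


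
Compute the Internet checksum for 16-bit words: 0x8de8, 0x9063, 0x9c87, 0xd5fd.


Sum all words (with carry folding):
+ 0x8de8 = 0x8de8
+ 0x9063 = 0x1e4c
+ 0x9c87 = 0xbad3
+ 0xd5fd = 0x90d1
One's complement: ~0x90d1
Checksum = 0x6f2e


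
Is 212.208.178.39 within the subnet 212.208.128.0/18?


Subnet network: 212.208.128.0
Test IP AND mask: 212.208.128.0
Yes, 212.208.178.39 is in 212.208.128.0/18


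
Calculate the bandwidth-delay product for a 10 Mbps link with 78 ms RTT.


BDP = bandwidth * RTT
= 10 Mbps * 78 ms
= 10 * 1e6 * 78 / 1000 bits
= 780000 bits
= 97500 bytes
= 95.2148 KB
BDP = 780000 bits (97500 bytes)


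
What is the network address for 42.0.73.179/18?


IP:   00101010.00000000.01001001.10110011
Mask: 11111111.11111111.11000000.00000000
AND operation:
Net:  00101010.00000000.01000000.00000000
Network: 42.0.64.0/18


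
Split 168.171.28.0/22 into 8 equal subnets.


New prefix = 22 + 3 = 25
Each subnet has 128 addresses
  168.171.28.0/25
  168.171.28.128/25
  168.171.29.0/25
  168.171.29.128/25
  168.171.30.0/25
  168.171.30.128/25
  168.171.31.0/25
  168.171.31.128/25
Subnets: 168.171.28.0/25, 168.171.28.128/25, 168.171.29.0/25, 168.171.29.128/25, 168.171.30.0/25, 168.171.30.128/25, 168.171.31.0/25, 168.171.31.128/25


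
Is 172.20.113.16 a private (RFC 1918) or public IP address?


RFC 1918 private ranges:
  10.0.0.0/8 (10.0.0.0 - 10.255.255.255)
  172.16.0.0/12 (172.16.0.0 - 172.31.255.255)
  192.168.0.0/16 (192.168.0.0 - 192.168.255.255)
Private (in 172.16.0.0/12)


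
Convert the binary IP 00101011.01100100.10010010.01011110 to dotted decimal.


00101011 = 43
01100100 = 100
10010010 = 146
01011110 = 94
IP: 43.100.146.94


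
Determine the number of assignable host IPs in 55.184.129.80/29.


Host bits = 32 - 29 = 3
Total addresses = 2^3 = 8
Usable = total - 2 (network and broadcast)
Usable hosts: 6


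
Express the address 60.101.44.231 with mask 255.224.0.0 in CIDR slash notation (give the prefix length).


Binary: 11111111.11100000.00000000.00000000
Count leading 1s
Prefix: /11


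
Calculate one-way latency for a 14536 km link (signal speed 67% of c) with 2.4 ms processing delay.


Speed = 0.67 * 3e5 km/s = 201000 km/s
Propagation delay = 14536 / 201000 = 0.0723 s = 72.3184 ms
Processing delay = 2.4 ms
Total one-way latency = 74.7184 ms


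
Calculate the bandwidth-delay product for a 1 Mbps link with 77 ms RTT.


BDP = bandwidth * RTT
= 1 Mbps * 77 ms
= 1 * 1e6 * 77 / 1000 bits
= 77000 bits
= 9625 bytes
= 9.3994 KB
BDP = 77000 bits (9625 bytes)


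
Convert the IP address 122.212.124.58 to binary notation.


122 = 01111010
212 = 11010100
124 = 01111100
58 = 00111010
Binary: 01111010.11010100.01111100.00111010


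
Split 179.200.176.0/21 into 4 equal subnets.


New prefix = 21 + 2 = 23
Each subnet has 512 addresses
  179.200.176.0/23
  179.200.178.0/23
  179.200.180.0/23
  179.200.182.0/23
Subnets: 179.200.176.0/23, 179.200.178.0/23, 179.200.180.0/23, 179.200.182.0/23


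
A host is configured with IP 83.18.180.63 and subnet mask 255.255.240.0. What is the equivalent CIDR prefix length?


Binary: 11111111.11111111.11110000.00000000
Count leading 1s
Prefix: /20


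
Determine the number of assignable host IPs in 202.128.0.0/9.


Host bits = 32 - 9 = 23
Total addresses = 2^23 = 8388608
Usable = total - 2 (network and broadcast)
Usable hosts: 8388606


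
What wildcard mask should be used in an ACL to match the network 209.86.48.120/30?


Subnet mask: 255.255.255.252
Wildcard = 255.255.255.255 - subnet mask
255 - 255 = 0
255 - 255 = 0
255 - 255 = 0
255 - 252 = 3
Wildcard: 0.0.0.3


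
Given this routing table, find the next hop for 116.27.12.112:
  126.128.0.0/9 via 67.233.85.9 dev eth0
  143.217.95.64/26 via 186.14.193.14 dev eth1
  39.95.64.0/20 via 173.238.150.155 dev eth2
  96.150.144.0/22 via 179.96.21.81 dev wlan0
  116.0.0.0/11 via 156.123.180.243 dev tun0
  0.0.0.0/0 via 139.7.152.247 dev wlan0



Longest prefix match for 116.27.12.112:
  /9 126.128.0.0: no
  /26 143.217.95.64: no
  /20 39.95.64.0: no
  /22 96.150.144.0: no
  /11 116.0.0.0: MATCH
  /0 0.0.0.0: MATCH
Selected: next-hop 156.123.180.243 via tun0 (matched /11)


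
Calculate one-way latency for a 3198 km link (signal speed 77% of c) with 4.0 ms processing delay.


Speed = 0.77 * 3e5 km/s = 231000 km/s
Propagation delay = 3198 / 231000 = 0.0138 s = 13.8442 ms
Processing delay = 4.0 ms
Total one-way latency = 17.8442 ms


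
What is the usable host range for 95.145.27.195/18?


Network: 95.145.0.0
Broadcast: 95.145.63.255
First usable = network + 1
Last usable = broadcast - 1
Range: 95.145.0.1 to 95.145.63.254


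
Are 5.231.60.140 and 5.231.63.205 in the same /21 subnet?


Mask: 255.255.248.0
5.231.60.140 AND mask = 5.231.56.0
5.231.63.205 AND mask = 5.231.56.0
Yes, same subnet (5.231.56.0)


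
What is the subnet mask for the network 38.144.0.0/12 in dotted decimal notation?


/12 means 12 network bits, 20 host bits
Binary: 11111111111100000000000000000000
Mask: 255.240.0.0


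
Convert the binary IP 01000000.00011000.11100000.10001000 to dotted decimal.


01000000 = 64
00011000 = 24
11100000 = 224
10001000 = 136
IP: 64.24.224.136


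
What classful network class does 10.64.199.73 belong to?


First octet: 10
Binary: 00001010
0xxxxxxx -> Class A (1-126)
Class A, default mask 255.0.0.0 (/8)


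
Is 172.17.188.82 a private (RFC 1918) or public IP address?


RFC 1918 private ranges:
  10.0.0.0/8 (10.0.0.0 - 10.255.255.255)
  172.16.0.0/12 (172.16.0.0 - 172.31.255.255)
  192.168.0.0/16 (192.168.0.0 - 192.168.255.255)
Private (in 172.16.0.0/12)


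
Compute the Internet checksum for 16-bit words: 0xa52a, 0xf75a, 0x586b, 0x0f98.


Sum all words (with carry folding):
+ 0xa52a = 0xa52a
+ 0xf75a = 0x9c85
+ 0x586b = 0xf4f0
+ 0x0f98 = 0x0489
One's complement: ~0x0489
Checksum = 0xfb76


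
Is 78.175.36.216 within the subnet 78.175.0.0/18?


Subnet network: 78.175.0.0
Test IP AND mask: 78.175.0.0
Yes, 78.175.36.216 is in 78.175.0.0/18


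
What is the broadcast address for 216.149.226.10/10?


Network: 216.128.0.0/10
Host bits = 22
Set all host bits to 1:
Broadcast: 216.191.255.255


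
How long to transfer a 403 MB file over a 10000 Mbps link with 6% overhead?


Effective throughput = 10000 * (1 - 6/100) = 9400 Mbps
File size in Mb = 403 * 8 = 3224 Mb
Time = 3224 / 9400
Time = 0.343 seconds


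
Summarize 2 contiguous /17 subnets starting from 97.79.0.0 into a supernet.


Original prefix: /17
Number of subnets: 2 = 2^1
New prefix = 17 - 1 = 16
Supernet: 97.79.0.0/16


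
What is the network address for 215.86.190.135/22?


IP:   11010111.01010110.10111110.10000111
Mask: 11111111.11111111.11111100.00000000
AND operation:
Net:  11010111.01010110.10111100.00000000
Network: 215.86.188.0/22


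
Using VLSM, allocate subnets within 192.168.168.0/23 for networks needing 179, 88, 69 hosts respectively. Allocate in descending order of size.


179 hosts -> /24 (254 usable): 192.168.168.0/24
88 hosts -> /25 (126 usable): 192.168.169.0/25
69 hosts -> /25 (126 usable): 192.168.169.128/25
Allocation: 192.168.168.0/24 (179 hosts, 254 usable); 192.168.169.0/25 (88 hosts, 126 usable); 192.168.169.128/25 (69 hosts, 126 usable)


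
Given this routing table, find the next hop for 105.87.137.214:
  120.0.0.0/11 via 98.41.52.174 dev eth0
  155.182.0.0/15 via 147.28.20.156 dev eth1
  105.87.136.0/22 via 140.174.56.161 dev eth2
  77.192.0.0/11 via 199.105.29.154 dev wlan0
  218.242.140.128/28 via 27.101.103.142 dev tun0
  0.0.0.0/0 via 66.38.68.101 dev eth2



Longest prefix match for 105.87.137.214:
  /11 120.0.0.0: no
  /15 155.182.0.0: no
  /22 105.87.136.0: MATCH
  /11 77.192.0.0: no
  /28 218.242.140.128: no
  /0 0.0.0.0: MATCH
Selected: next-hop 140.174.56.161 via eth2 (matched /22)


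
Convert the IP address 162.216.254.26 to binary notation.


162 = 10100010
216 = 11011000
254 = 11111110
26 = 00011010
Binary: 10100010.11011000.11111110.00011010


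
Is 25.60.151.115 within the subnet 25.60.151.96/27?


Subnet network: 25.60.151.96
Test IP AND mask: 25.60.151.96
Yes, 25.60.151.115 is in 25.60.151.96/27


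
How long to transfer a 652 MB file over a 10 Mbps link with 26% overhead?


Effective throughput = 10 * (1 - 26/100) = 7.4 Mbps
File size in Mb = 652 * 8 = 5216 Mb
Time = 5216 / 7.4
Time = 704.8649 seconds


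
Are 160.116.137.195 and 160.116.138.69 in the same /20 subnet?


Mask: 255.255.240.0
160.116.137.195 AND mask = 160.116.128.0
160.116.138.69 AND mask = 160.116.128.0
Yes, same subnet (160.116.128.0)


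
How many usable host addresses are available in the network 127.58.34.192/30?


Host bits = 32 - 30 = 2
Total addresses = 2^2 = 4
Usable = total - 2 (network and broadcast)
Usable hosts: 2


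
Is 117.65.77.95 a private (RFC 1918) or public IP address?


RFC 1918 private ranges:
  10.0.0.0/8 (10.0.0.0 - 10.255.255.255)
  172.16.0.0/12 (172.16.0.0 - 172.31.255.255)
  192.168.0.0/16 (192.168.0.0 - 192.168.255.255)
Public (not in any RFC 1918 range)


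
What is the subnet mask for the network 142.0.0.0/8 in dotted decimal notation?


/8 means 8 network bits, 24 host bits
Binary: 11111111000000000000000000000000
Mask: 255.0.0.0


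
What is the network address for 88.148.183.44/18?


IP:   01011000.10010100.10110111.00101100
Mask: 11111111.11111111.11000000.00000000
AND operation:
Net:  01011000.10010100.10000000.00000000
Network: 88.148.128.0/18


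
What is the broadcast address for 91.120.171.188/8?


Network: 91.0.0.0/8
Host bits = 24
Set all host bits to 1:
Broadcast: 91.255.255.255


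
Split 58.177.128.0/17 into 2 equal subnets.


New prefix = 17 + 1 = 18
Each subnet has 16384 addresses
  58.177.128.0/18
  58.177.192.0/18
Subnets: 58.177.128.0/18, 58.177.192.0/18


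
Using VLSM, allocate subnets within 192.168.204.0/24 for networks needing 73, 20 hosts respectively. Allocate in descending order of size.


73 hosts -> /25 (126 usable): 192.168.204.0/25
20 hosts -> /27 (30 usable): 192.168.204.128/27
Allocation: 192.168.204.0/25 (73 hosts, 126 usable); 192.168.204.128/27 (20 hosts, 30 usable)


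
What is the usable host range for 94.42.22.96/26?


Network: 94.42.22.64
Broadcast: 94.42.22.127
First usable = network + 1
Last usable = broadcast - 1
Range: 94.42.22.65 to 94.42.22.126


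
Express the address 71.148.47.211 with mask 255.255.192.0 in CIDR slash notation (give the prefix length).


Binary: 11111111.11111111.11000000.00000000
Count leading 1s
Prefix: /18


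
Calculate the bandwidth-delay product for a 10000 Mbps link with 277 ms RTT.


BDP = bandwidth * RTT
= 10000 Mbps * 277 ms
= 10000 * 1e6 * 277 / 1000 bits
= 2770000000 bits
= 346250000 bytes
= 338134.7656 KB
BDP = 2770000000 bits (346250000 bytes)


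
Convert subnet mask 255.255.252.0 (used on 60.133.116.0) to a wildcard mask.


Subnet mask: 255.255.252.0
Wildcard = 255.255.255.255 - subnet mask
255 - 255 = 0
255 - 255 = 0
255 - 252 = 3
255 - 0 = 255
Wildcard: 0.0.3.255


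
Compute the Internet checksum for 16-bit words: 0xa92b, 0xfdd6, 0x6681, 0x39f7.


Sum all words (with carry folding):
+ 0xa92b = 0xa92b
+ 0xfdd6 = 0xa702
+ 0x6681 = 0x0d84
+ 0x39f7 = 0x477b
One's complement: ~0x477b
Checksum = 0xb884


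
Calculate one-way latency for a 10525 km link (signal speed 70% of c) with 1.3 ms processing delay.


Speed = 0.7 * 3e5 km/s = 210000 km/s
Propagation delay = 10525 / 210000 = 0.0501 s = 50.119 ms
Processing delay = 1.3 ms
Total one-way latency = 51.419 ms


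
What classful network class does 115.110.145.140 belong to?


First octet: 115
Binary: 01110011
0xxxxxxx -> Class A (1-126)
Class A, default mask 255.0.0.0 (/8)


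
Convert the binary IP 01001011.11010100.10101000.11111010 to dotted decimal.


01001011 = 75
11010100 = 212
10101000 = 168
11111010 = 250
IP: 75.212.168.250


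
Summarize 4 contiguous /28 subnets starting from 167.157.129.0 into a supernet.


Original prefix: /28
Number of subnets: 4 = 2^2
New prefix = 28 - 2 = 26
Supernet: 167.157.129.0/26


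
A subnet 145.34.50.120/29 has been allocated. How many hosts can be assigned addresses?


Host bits = 32 - 29 = 3
Total addresses = 2^3 = 8
Usable = total - 2 (network and broadcast)
Usable hosts: 6


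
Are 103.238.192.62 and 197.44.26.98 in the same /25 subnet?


Mask: 255.255.255.128
103.238.192.62 AND mask = 103.238.192.0
197.44.26.98 AND mask = 197.44.26.0
No, different subnets (103.238.192.0 vs 197.44.26.0)


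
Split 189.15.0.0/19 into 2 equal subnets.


New prefix = 19 + 1 = 20
Each subnet has 4096 addresses
  189.15.0.0/20
  189.15.16.0/20
Subnets: 189.15.0.0/20, 189.15.16.0/20


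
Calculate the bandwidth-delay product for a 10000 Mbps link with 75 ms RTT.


BDP = bandwidth * RTT
= 10000 Mbps * 75 ms
= 10000 * 1e6 * 75 / 1000 bits
= 750000000 bits
= 93750000 bytes
= 91552.7344 KB
BDP = 750000000 bits (93750000 bytes)


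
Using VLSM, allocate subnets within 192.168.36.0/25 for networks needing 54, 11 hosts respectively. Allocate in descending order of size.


54 hosts -> /26 (62 usable): 192.168.36.0/26
11 hosts -> /28 (14 usable): 192.168.36.64/28
Allocation: 192.168.36.0/26 (54 hosts, 62 usable); 192.168.36.64/28 (11 hosts, 14 usable)


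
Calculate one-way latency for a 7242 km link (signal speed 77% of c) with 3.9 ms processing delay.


Speed = 0.77 * 3e5 km/s = 231000 km/s
Propagation delay = 7242 / 231000 = 0.0314 s = 31.3506 ms
Processing delay = 3.9 ms
Total one-way latency = 35.2506 ms


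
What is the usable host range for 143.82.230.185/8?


Network: 143.0.0.0
Broadcast: 143.255.255.255
First usable = network + 1
Last usable = broadcast - 1
Range: 143.0.0.1 to 143.255.255.254


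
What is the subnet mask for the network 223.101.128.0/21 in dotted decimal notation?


/21 means 21 network bits, 11 host bits
Binary: 11111111111111111111100000000000
Mask: 255.255.248.0


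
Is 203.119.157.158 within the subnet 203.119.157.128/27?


Subnet network: 203.119.157.128
Test IP AND mask: 203.119.157.128
Yes, 203.119.157.158 is in 203.119.157.128/27


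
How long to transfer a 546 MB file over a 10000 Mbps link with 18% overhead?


Effective throughput = 10000 * (1 - 18/100) = 8200 Mbps
File size in Mb = 546 * 8 = 4368 Mb
Time = 4368 / 8200
Time = 0.5327 seconds


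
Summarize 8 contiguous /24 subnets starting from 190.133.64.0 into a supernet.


Original prefix: /24
Number of subnets: 8 = 2^3
New prefix = 24 - 3 = 21
Supernet: 190.133.64.0/21


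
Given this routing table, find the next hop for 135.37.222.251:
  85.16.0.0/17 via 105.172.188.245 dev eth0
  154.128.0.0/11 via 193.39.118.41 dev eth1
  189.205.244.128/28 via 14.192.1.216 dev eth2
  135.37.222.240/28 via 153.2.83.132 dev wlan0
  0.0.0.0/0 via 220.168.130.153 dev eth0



Longest prefix match for 135.37.222.251:
  /17 85.16.0.0: no
  /11 154.128.0.0: no
  /28 189.205.244.128: no
  /28 135.37.222.240: MATCH
  /0 0.0.0.0: MATCH
Selected: next-hop 153.2.83.132 via wlan0 (matched /28)


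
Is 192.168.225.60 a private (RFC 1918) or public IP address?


RFC 1918 private ranges:
  10.0.0.0/8 (10.0.0.0 - 10.255.255.255)
  172.16.0.0/12 (172.16.0.0 - 172.31.255.255)
  192.168.0.0/16 (192.168.0.0 - 192.168.255.255)
Private (in 192.168.0.0/16)


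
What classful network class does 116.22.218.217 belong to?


First octet: 116
Binary: 01110100
0xxxxxxx -> Class A (1-126)
Class A, default mask 255.0.0.0 (/8)


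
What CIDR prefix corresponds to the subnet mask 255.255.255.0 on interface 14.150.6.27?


Binary: 11111111.11111111.11111111.00000000
Count leading 1s
Prefix: /24


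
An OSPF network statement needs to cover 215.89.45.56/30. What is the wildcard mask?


Subnet mask: 255.255.255.252
Wildcard = 255.255.255.255 - subnet mask
255 - 255 = 0
255 - 255 = 0
255 - 255 = 0
255 - 252 = 3
Wildcard: 0.0.0.3


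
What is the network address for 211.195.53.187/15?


IP:   11010011.11000011.00110101.10111011
Mask: 11111111.11111110.00000000.00000000
AND operation:
Net:  11010011.11000010.00000000.00000000
Network: 211.194.0.0/15


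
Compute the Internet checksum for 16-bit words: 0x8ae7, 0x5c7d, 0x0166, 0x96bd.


Sum all words (with carry folding):
+ 0x8ae7 = 0x8ae7
+ 0x5c7d = 0xe764
+ 0x0166 = 0xe8ca
+ 0x96bd = 0x7f88
One's complement: ~0x7f88
Checksum = 0x8077


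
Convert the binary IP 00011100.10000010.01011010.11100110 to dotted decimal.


00011100 = 28
10000010 = 130
01011010 = 90
11100110 = 230
IP: 28.130.90.230


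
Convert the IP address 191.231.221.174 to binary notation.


191 = 10111111
231 = 11100111
221 = 11011101
174 = 10101110
Binary: 10111111.11100111.11011101.10101110


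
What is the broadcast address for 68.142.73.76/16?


Network: 68.142.0.0/16
Host bits = 16
Set all host bits to 1:
Broadcast: 68.142.255.255


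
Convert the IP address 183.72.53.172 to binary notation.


183 = 10110111
72 = 01001000
53 = 00110101
172 = 10101100
Binary: 10110111.01001000.00110101.10101100


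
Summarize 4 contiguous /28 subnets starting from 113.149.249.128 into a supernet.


Original prefix: /28
Number of subnets: 4 = 2^2
New prefix = 28 - 2 = 26
Supernet: 113.149.249.128/26


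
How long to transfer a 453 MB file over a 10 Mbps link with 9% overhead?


Effective throughput = 10 * (1 - 9/100) = 9.1 Mbps
File size in Mb = 453 * 8 = 3624 Mb
Time = 3624 / 9.1
Time = 398.2418 seconds


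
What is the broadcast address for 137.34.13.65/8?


Network: 137.0.0.0/8
Host bits = 24
Set all host bits to 1:
Broadcast: 137.255.255.255


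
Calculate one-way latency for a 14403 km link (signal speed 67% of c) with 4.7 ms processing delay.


Speed = 0.67 * 3e5 km/s = 201000 km/s
Propagation delay = 14403 / 201000 = 0.0717 s = 71.6567 ms
Processing delay = 4.7 ms
Total one-way latency = 76.3567 ms


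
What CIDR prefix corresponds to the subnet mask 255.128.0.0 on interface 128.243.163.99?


Binary: 11111111.10000000.00000000.00000000
Count leading 1s
Prefix: /9


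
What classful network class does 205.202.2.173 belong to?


First octet: 205
Binary: 11001101
110xxxxx -> Class C (192-223)
Class C, default mask 255.255.255.0 (/24)


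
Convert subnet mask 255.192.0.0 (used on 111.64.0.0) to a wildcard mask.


Subnet mask: 255.192.0.0
Wildcard = 255.255.255.255 - subnet mask
255 - 255 = 0
255 - 192 = 63
255 - 0 = 255
255 - 0 = 255
Wildcard: 0.63.255.255


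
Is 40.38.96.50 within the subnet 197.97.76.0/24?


Subnet network: 197.97.76.0
Test IP AND mask: 40.38.96.0
No, 40.38.96.50 is not in 197.97.76.0/24


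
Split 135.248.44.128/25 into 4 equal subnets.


New prefix = 25 + 2 = 27
Each subnet has 32 addresses
  135.248.44.128/27
  135.248.44.160/27
  135.248.44.192/27
  135.248.44.224/27
Subnets: 135.248.44.128/27, 135.248.44.160/27, 135.248.44.192/27, 135.248.44.224/27


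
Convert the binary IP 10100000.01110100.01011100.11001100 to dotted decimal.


10100000 = 160
01110100 = 116
01011100 = 92
11001100 = 204
IP: 160.116.92.204


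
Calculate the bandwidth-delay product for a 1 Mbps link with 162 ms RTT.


BDP = bandwidth * RTT
= 1 Mbps * 162 ms
= 1 * 1e6 * 162 / 1000 bits
= 162000 bits
= 20250 bytes
= 19.7754 KB
BDP = 162000 bits (20250 bytes)


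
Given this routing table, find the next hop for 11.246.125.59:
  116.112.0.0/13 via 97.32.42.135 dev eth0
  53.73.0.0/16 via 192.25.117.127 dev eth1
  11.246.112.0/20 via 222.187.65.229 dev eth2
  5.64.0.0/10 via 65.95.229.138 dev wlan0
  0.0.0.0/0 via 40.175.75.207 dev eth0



Longest prefix match for 11.246.125.59:
  /13 116.112.0.0: no
  /16 53.73.0.0: no
  /20 11.246.112.0: MATCH
  /10 5.64.0.0: no
  /0 0.0.0.0: MATCH
Selected: next-hop 222.187.65.229 via eth2 (matched /20)


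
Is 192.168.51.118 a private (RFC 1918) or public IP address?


RFC 1918 private ranges:
  10.0.0.0/8 (10.0.0.0 - 10.255.255.255)
  172.16.0.0/12 (172.16.0.0 - 172.31.255.255)
  192.168.0.0/16 (192.168.0.0 - 192.168.255.255)
Private (in 192.168.0.0/16)


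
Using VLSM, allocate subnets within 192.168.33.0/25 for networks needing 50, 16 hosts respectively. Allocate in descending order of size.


50 hosts -> /26 (62 usable): 192.168.33.0/26
16 hosts -> /27 (30 usable): 192.168.33.64/27
Allocation: 192.168.33.0/26 (50 hosts, 62 usable); 192.168.33.64/27 (16 hosts, 30 usable)


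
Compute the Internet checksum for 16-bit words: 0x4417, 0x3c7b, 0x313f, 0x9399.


Sum all words (with carry folding):
+ 0x4417 = 0x4417
+ 0x3c7b = 0x8092
+ 0x313f = 0xb1d1
+ 0x9399 = 0x456b
One's complement: ~0x456b
Checksum = 0xba94


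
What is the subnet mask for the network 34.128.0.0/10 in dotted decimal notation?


/10 means 10 network bits, 22 host bits
Binary: 11111111110000000000000000000000
Mask: 255.192.0.0


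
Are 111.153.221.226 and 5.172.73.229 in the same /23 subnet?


Mask: 255.255.254.0
111.153.221.226 AND mask = 111.153.220.0
5.172.73.229 AND mask = 5.172.72.0
No, different subnets (111.153.220.0 vs 5.172.72.0)


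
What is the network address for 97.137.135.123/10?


IP:   01100001.10001001.10000111.01111011
Mask: 11111111.11000000.00000000.00000000
AND operation:
Net:  01100001.10000000.00000000.00000000
Network: 97.128.0.0/10


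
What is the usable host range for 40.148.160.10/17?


Network: 40.148.128.0
Broadcast: 40.148.255.255
First usable = network + 1
Last usable = broadcast - 1
Range: 40.148.128.1 to 40.148.255.254


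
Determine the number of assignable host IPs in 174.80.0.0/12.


Host bits = 32 - 12 = 20
Total addresses = 2^20 = 1048576
Usable = total - 2 (network and broadcast)
Usable hosts: 1048574


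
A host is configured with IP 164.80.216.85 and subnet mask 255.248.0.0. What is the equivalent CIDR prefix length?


Binary: 11111111.11111000.00000000.00000000
Count leading 1s
Prefix: /13


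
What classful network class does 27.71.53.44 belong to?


First octet: 27
Binary: 00011011
0xxxxxxx -> Class A (1-126)
Class A, default mask 255.0.0.0 (/8)


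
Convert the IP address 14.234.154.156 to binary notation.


14 = 00001110
234 = 11101010
154 = 10011010
156 = 10011100
Binary: 00001110.11101010.10011010.10011100
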